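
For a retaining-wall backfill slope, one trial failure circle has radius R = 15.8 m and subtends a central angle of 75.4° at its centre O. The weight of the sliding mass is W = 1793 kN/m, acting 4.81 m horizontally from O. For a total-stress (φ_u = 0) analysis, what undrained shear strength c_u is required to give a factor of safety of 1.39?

c_u = 36.5 kPa

FS = c_u·L_a·R / (W·d), so c_u = FS·W·d / (L_a·R).
Arc length L_a = R·θ = 15.8·(75.4°·π/180) = 15.8·1.3160 = 20.79 m
c_u = 1.39·1793·4.81 / (20.79·15.8) = 11987.8 / 328.52 = 36.49 kPa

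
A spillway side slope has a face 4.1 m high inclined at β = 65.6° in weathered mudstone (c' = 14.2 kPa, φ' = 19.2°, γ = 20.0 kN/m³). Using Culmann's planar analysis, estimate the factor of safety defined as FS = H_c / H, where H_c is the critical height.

FS = 1.92

H_c = (4c'/γ) · sinβ cosφ' / [1 − cos(β − φ')]
    = (4·14.2/20.0) · sin65.6°·cos19.2° / [1 − cos46.4°]
    = 2.840 · 0.8600 / 0.3104 = 7.87 m
FS = H_c / H = 7.87 / 4.1 = 1.919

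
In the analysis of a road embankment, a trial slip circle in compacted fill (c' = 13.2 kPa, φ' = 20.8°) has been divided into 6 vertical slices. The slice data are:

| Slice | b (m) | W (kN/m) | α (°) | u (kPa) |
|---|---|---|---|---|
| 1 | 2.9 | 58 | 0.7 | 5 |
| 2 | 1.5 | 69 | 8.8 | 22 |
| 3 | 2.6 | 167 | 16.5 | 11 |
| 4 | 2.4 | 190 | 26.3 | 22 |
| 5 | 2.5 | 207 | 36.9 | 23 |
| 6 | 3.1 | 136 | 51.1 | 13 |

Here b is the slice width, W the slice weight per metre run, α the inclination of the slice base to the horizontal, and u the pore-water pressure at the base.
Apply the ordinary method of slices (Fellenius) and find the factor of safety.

Ordinary method of slices: FS = Σ[c'·Δl_i + (W_i cosα_i − u_i·Δl_i)·tanφ'] / Σ W_i sinα_i, with Δl_i = b_i / cosα_i.
Slice 1: Δl = 2.9/cos0.7° = 2.900 m; N'_1 = 58·cos0.7° − 5·2.900 = 43.5; c'Δl = 38.28; W sinα = 0.7
Slice 2: Δl = 1.5/cos8.8° = 1.518 m; N'_2 = 69·cos8.8° − 22·1.518 = 34.8; c'Δl = 20.04; W sinα = 10.6
Slice 3: Δl = 2.6/cos16.5° = 2.712 m; N'_3 = 167·cos16.5° − 11·2.712 = 130.3; c'Δl = 35.79; W sinα = 47.4
Slice 4: Δl = 2.4/cos26.3° = 2.677 m; N'_4 = 190·cos26.3° − 22·2.677 = 111.4; c'Δl = 35.34; W sinα = 84.2
Slice 5: Δl = 2.5/cos36.9° = 3.126 m; N'_5 = 207·cos36.9° − 23·3.126 = 93.6; c'Δl = 41.27; W sinα = 124.3
Slice 6: Δl = 3.1/cos51.1° = 4.937 m; N'_6 = 136·cos51.1° − 13·4.937 = 21.2; c'Δl = 65.16; W sinα = 105.8
Σc'Δl = 235.9 kN/m; ΣN' = 434.9 kN/m; ΣW sinα = 373.0 kN/m
Resisting = 235.9 + 434.9·tan20.8° = 235.9 + 165.2 = 401.1 kN/m
FS = 401.1 / 373.0 = 1.075

FS = 1.08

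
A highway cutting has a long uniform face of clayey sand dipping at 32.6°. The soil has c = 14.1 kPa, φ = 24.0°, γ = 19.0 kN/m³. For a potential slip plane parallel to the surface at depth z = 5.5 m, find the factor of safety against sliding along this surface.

FS = 0.99

For an infinite slope with a slip plane parallel to the surface (no pore pressure): FS = [c + γz cos²β tanφ] / [γz sinβ cosβ].
γz = 19.0·5.5 = 104.50 kN/m²
Numerator = 14.1 + 104.50·cos²32.6°·tan24.0° = 14.1 + 104.50·0.7097·0.4452 = 47.121 kPa
Denominator = 104.50·sin32.6°·cos32.6° = 104.50·0.5388·0.8425 = 47.431 kPa
FS = 47.121 / 47.431 = 0.993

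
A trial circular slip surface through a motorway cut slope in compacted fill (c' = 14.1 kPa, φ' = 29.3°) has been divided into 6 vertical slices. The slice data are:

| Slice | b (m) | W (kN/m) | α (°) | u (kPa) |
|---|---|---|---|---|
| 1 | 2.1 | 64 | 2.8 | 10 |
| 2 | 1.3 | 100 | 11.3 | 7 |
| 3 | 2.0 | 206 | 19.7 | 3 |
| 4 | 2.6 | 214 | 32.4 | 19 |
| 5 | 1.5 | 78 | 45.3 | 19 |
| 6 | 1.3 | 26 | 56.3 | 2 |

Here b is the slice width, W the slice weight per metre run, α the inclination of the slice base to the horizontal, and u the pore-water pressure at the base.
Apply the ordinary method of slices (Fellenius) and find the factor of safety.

Ordinary method of slices: FS = Σ[c'·Δl_i + (W_i cosα_i − u_i·Δl_i)·tanφ'] / Σ W_i sinα_i, with Δl_i = b_i / cosα_i.
Slice 1: Δl = 2.1/cos2.8° = 2.103 m; N'_1 = 64·cos2.8° − 10·2.103 = 42.9; c'Δl = 29.65; W sinα = 3.1
Slice 2: Δl = 1.3/cos11.3° = 1.326 m; N'_2 = 100·cos11.3° − 7·1.326 = 88.8; c'Δl = 18.69; W sinα = 19.6
Slice 3: Δl = 2.0/cos19.7° = 2.124 m; N'_3 = 206·cos19.7° − 3·2.124 = 187.6; c'Δl = 29.95; W sinα = 69.4
Slice 4: Δl = 2.6/cos32.4° = 3.079 m; N'_4 = 214·cos32.4° − 19·3.079 = 122.2; c'Δl = 43.42; W sinα = 114.7
Slice 5: Δl = 1.5/cos45.3° = 2.133 m; N'_5 = 78·cos45.3° − 19·2.133 = 14.3; c'Δl = 30.07; W sinα = 55.4
Slice 6: Δl = 1.3/cos56.3° = 2.343 m; N'_6 = 26·cos56.3° − 2·2.343 = 9.7; c'Δl = 33.04; W sinα = 21.6
Σc'Δl = 184.8 kN/m; ΣN' = 465.5 kN/m; ΣW sinα = 283.9 kN/m
Resisting = 184.8 + 465.5·tan29.3° = 184.8 + 261.2 = 446.0 kN/m
FS = 446.0 / 283.9 = 1.571

FS = 1.57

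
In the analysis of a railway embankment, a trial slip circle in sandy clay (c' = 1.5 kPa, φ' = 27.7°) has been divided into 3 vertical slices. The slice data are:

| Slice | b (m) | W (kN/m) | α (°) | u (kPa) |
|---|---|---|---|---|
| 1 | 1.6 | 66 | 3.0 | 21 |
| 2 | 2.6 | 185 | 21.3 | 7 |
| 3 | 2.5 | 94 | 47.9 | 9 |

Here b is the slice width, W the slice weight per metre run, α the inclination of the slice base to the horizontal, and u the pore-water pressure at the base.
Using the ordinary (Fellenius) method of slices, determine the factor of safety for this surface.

FS = 0.89

Ordinary method of slices: FS = Σ[c'·Δl_i + (W_i cosα_i − u_i·Δl_i)·tanφ'] / Σ W_i sinα_i, with Δl_i = b_i / cosα_i.
Slice 1: Δl = 1.6/cos3.0° = 1.602 m; N'_1 = 66·cos3.0° − 21·1.602 = 32.3; c'Δl = 2.40; W sinα = 3.5
Slice 2: Δl = 2.6/cos21.3° = 2.791 m; N'_2 = 185·cos21.3° − 7·2.791 = 152.8; c'Δl = 4.19; W sinα = 67.2
Slice 3: Δl = 2.5/cos47.9° = 3.729 m; N'_3 = 94·cos47.9° − 9·3.729 = 29.5; c'Δl = 5.59; W sinα = 69.7
Σc'Δl = 12.2 kN/m; ΣN' = 214.6 kN/m; ΣW sinα = 140.4 kN/m
Resisting = 12.2 + 214.6·tan27.7° = 12.2 + 112.6 = 124.8 kN/m
FS = 124.8 / 140.4 = 0.889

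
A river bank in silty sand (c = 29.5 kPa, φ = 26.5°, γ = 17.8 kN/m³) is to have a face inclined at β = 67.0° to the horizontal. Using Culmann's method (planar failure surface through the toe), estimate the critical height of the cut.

H_c = 22.79 m

Culmann's analysis gives the critical failure plane at α_cr = (β + φ)/2 = (67.0 + 26.5)/2 = 46.8°, and the critical height
H_c = (4c/γ) · sinβ cosφ / [1 − cos(β − φ)]
    = (4·29.5/17.8) · sin67.0°·cos26.5° / [1 − cos(40.5°)]
    = 6.629 · 0.9205·0.8949 / [1 − 0.7604]
    = 6.629 · 0.8238 / 0.2396
    = 22.79 m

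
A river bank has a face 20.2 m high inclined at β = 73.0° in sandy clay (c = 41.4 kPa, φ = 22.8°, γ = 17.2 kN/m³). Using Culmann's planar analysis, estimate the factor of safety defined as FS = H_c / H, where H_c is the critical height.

H_c = (4c/γ) · sinβ cosφ / [1 − cos(β − φ)]
    = (4·41.4/17.2) · sin73.0°·cos22.8° / [1 − cos50.2°]
    = 9.628 · 0.8816 / 0.3599 = 23.58 m
FS = H_c / H = 23.58 / 20.2 = 1.168

FS = 1.17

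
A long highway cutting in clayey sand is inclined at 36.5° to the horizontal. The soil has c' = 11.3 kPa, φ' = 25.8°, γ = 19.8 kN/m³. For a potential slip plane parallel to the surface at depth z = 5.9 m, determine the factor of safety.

FS = 0.86

For an infinite slope with a slip plane parallel to the surface (no pore pressure): FS = [c' + γz cos²β tanφ'] / [γz sinβ cosβ].
γz = 19.8·5.9 = 116.82 kN/m²
Numerator = 11.3 + 116.82·cos²36.5°·tan25.8° = 11.3 + 116.82·0.6462·0.4834 = 47.792 kPa
Denominator = 116.82·sin36.5°·cos36.5° = 116.82·0.5948·0.8039 = 55.858 kPa
FS = 47.792 / 55.858 = 0.856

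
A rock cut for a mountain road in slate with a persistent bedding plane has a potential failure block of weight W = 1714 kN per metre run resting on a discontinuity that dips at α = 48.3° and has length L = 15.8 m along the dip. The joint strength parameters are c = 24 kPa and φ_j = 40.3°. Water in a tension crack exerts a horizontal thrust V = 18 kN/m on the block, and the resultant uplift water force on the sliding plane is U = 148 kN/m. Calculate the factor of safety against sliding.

Resolving the block weight along and normal to the plane and applying the Mohr–Coulomb strength on the joint:
N' = W cosα − U − V sinα = 1714·cos48.3° − 148 − 18·sin48.3° = 978.8 kN/m
Driving force T = W sinα + V cosα = 1714·sin48.3° + 18·cos48.3° = 1291.7 kN/m
Resisting force R = c·L + N'·tanφ_j = 24·15.8 + 978.8·tan40.3° = 379.2 + 830.1 = 1209.3 kN/m
FS = R / T = 1209.3 / 1291.7 = 0.936

FS = 0.94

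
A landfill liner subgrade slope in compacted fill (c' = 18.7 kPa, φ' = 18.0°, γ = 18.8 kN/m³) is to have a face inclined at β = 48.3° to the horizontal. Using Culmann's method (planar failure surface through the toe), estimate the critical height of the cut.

Culmann's analysis gives the critical failure plane at α_cr = (β + φ')/2 = (48.3 + 18.0)/2 = 33.1°, and the critical height
H_c = (4c'/γ) · sinβ cosφ' / [1 − cos(β − φ')]
    = (4·18.7/18.8) · sin48.3°·cos18.0° / [1 − cos(30.3°)]
    = 3.979 · 0.7466·0.9511 / [1 − 0.8634]
    = 3.979 · 0.7101 / 0.1366
    = 20.68 m

H_c = 20.68 m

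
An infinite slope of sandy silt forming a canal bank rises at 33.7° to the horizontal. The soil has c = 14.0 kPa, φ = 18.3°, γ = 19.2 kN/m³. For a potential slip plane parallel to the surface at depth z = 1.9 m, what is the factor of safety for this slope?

FS = 1.33

For an infinite slope with a slip plane parallel to the surface (no pore pressure): FS = [c + γz cos²β tanφ] / [γz sinβ cosβ].
γz = 19.2·1.9 = 36.48 kN/m²
Numerator = 14.0 + 36.48·cos²33.7°·tan18.3° = 14.0 + 36.48·0.6921·0.3307 = 22.350 kPa
Denominator = 36.48·sin33.7°·cos33.7° = 36.48·0.5548·0.8320 = 16.839 kPa
FS = 22.350 / 16.839 = 1.327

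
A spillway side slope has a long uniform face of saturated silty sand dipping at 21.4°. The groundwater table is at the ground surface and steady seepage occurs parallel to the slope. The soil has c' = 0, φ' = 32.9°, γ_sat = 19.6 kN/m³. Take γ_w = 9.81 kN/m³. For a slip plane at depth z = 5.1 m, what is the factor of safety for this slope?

FS = 0.82

With seepage parallel to the slope and the water table at the surface, the effective normal stress on the slip plane uses the buoyant unit weight γ' = γ_sat − γ_w while the driving shear stress uses γ_sat:
FS = [c' + γ' z cos²β tanφ'] / [γ_sat z sinβ cosβ]
(For c' = 0 this reduces to FS = (γ'/γ_sat)·tanφ'/tanβ.)
γ' = 19.6 − 9.81 = 9.79 kN/m³
Numerator = 0.0 + 9.79·5.1·cos²21.4°·tan32.9° = 0.0 + 9.79·5.1·0.8669·0.6469 = 28.000 kPa
Denominator = 19.6·5.1·sin21.4°·cos21.4° = 19.6·5.1·0.3649·0.9311 = 33.958 kPa
FS = 28.000 / 33.958 = 0.825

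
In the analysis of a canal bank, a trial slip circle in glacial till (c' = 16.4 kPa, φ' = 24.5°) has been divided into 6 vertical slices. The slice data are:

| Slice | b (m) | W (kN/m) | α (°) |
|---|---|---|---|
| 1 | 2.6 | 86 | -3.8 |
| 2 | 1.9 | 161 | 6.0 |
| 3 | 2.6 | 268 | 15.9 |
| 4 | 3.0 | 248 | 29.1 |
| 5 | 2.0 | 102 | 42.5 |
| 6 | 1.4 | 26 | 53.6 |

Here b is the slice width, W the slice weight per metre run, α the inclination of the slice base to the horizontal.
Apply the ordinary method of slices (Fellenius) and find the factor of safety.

Ordinary method of slices: FS = Σ[c'·Δl_i + (W_i cosα_i)·tanφ'] / Σ W_i sinα_i, with Δl_i = b_i / cosα_i.
Slice 1: Δl = 2.6/cos(-3.8°) = 2.606 m; N'_1 = 86·cos(-3.8°) = 85.8; c'Δl = 42.73; W sinα = -5.7
Slice 2: Δl = 1.9/cos6.0° = 1.910 m; N'_2 = 161·cos6.0° = 160.1; c'Δl = 31.33; W sinα = 16.8
Slice 3: Δl = 2.6/cos15.9° = 2.703 m; N'_3 = 268·cos15.9° = 257.7; c'Δl = 44.34; W sinα = 73.4
Slice 4: Δl = 3.0/cos29.1° = 3.433 m; N'_4 = 248·cos29.1° = 216.7; c'Δl = 56.31; W sinα = 120.6
Slice 5: Δl = 2.0/cos42.5° = 2.713 m; N'_5 = 102·cos42.5° = 75.2; c'Δl = 44.49; W sinα = 68.9
Slice 6: Δl = 1.4/cos53.6° = 2.359 m; N'_6 = 26·cos53.6° = 15.4; c'Δl = 38.69; W sinα = 20.9
Σc'Δl = 257.9 kN/m; ΣN' = 811.0 kN/m; ΣW sinα = 295.0 kN/m
Resisting = 257.9 + 811.0·tan24.5° = 257.9 + 369.6 = 627.5 kN/m
FS = 627.5 / 295.0 = 2.127

FS = 2.13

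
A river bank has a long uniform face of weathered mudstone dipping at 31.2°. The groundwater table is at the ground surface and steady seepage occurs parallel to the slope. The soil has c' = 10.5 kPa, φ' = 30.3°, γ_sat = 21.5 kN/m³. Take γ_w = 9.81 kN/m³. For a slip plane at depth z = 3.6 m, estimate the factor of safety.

FS = 0.83

With seepage parallel to the slope and the water table at the surface, the effective normal stress on the slip plane uses the buoyant unit weight γ' = γ_sat − γ_w while the driving shear stress uses γ_sat:
FS = [c' + γ' z cos²β tanφ'] / [γ_sat z sinβ cosβ]
γ' = 21.5 − 9.81 = 11.69 kN/m³
Numerator = 10.5 + 11.69·3.6·cos²31.2°·tan30.3° = 10.5 + 11.69·3.6·0.7316·0.5844 = 28.493 kPa
Denominator = 21.5·3.6·sin31.2°·cos31.2° = 21.5·3.6·0.5180·0.8554 = 34.296 kPa
FS = 28.493 / 34.296 = 0.831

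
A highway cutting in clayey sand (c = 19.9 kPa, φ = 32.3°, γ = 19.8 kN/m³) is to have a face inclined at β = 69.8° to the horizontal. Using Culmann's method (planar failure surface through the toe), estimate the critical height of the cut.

Culmann's analysis gives the critical failure plane at α_cr = (β + φ)/2 = (69.8 + 32.3)/2 = 51.0°, and the critical height
H_c = (4c/γ) · sinβ cosφ / [1 − cos(β − φ)]
    = (4·19.9/19.8) · sin69.8°·cos32.3° / [1 − cos(37.5°)]
    = 4.020 · 0.9385·0.8453 / [1 − 0.7934]
    = 4.020 · 0.7933 / 0.2066
    = 15.43 m

H_c = 15.43 m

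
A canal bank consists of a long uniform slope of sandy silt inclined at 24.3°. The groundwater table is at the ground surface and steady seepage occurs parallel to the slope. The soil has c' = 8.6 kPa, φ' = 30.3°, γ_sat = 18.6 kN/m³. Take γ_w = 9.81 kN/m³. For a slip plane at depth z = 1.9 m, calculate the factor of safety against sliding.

With seepage parallel to the slope and the water table at the surface, the effective normal stress on the slip plane uses the buoyant unit weight γ' = γ_sat − γ_w while the driving shear stress uses γ_sat:
FS = [c' + γ' z cos²β tanφ'] / [γ_sat z sinβ cosβ]
γ' = 18.6 − 9.81 = 8.79 kN/m³
Numerator = 8.6 + 8.79·1.9·cos²24.3°·tan30.3° = 8.6 + 8.79·1.9·0.8307·0.5844 = 16.707 kPa
Denominator = 18.6·1.9·sin24.3°·cos24.3° = 18.6·1.9·0.4115·0.9114 = 13.254 kPa
FS = 16.707 / 13.254 = 1.260

FS = 1.26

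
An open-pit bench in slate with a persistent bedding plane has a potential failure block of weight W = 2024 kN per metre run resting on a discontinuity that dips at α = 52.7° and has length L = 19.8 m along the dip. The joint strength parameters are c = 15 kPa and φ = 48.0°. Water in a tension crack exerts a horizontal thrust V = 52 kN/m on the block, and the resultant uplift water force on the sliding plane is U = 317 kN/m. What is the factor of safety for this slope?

Resolving the block weight along and normal to the plane and applying the Mohr–Coulomb strength on the joint:
N' = W cosα − U − V sinα = 2024·cos52.7° − 317 − 52·sin52.7° = 868.2 kN/m
Driving force T = W sinα + V cosα = 2024·sin52.7° + 52·cos52.7° = 1641.5 kN/m
Resisting force R = c·L + N'·tanφ = 15·19.8 + 868.2·tan48.0° = 297.0 + 964.2 = 1261.2 kN/m
FS = R / T = 1261.2 / 1641.5 = 0.768

FS = 0.77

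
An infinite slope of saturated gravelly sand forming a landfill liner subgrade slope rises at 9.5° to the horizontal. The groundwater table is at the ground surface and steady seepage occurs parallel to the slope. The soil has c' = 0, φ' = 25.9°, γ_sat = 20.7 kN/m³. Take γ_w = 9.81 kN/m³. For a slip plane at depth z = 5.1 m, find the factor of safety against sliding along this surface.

FS = 1.53

With seepage parallel to the slope and the water table at the surface, the effective normal stress on the slip plane uses the buoyant unit weight γ' = γ_sat − γ_w while the driving shear stress uses γ_sat:
FS = [c' + γ' z cos²β tanφ'] / [γ_sat z sinβ cosβ]
(For c' = 0 this reduces to FS = (γ'/γ_sat)·tanφ'/tanβ.)
γ' = 20.7 − 9.81 = 10.89 kN/m³
Numerator = 0.0 + 10.89·5.1·cos²9.5°·tan25.9° = 0.0 + 10.89·5.1·0.9728·0.4856 = 26.234 kPa
Denominator = 20.7·5.1·sin9.5°·cos9.5° = 20.7·5.1·0.1650·0.9863 = 17.185 kPa
FS = 26.234 / 17.185 = 1.527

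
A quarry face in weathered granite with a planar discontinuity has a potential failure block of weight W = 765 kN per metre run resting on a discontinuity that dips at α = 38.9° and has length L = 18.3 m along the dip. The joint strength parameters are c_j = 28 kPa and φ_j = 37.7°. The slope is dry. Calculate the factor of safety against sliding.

FS = 2.02

Resolving the block weight along and normal to the plane and applying the Mohr–Coulomb strength on the joint:
N' = W cosα = 765·cos38.9° = 595.4 kN/m
Driving force T = W sinα = 765·sin38.9° = 480.4 kN/m
Resisting force R = c_j·L + N'·tanφ_j = 28·18.3 + 595.4·tan37.7° = 512.4 + 460.1 = 972.5 kN/m
FS = R / T = 972.5 / 480.4 = 2.024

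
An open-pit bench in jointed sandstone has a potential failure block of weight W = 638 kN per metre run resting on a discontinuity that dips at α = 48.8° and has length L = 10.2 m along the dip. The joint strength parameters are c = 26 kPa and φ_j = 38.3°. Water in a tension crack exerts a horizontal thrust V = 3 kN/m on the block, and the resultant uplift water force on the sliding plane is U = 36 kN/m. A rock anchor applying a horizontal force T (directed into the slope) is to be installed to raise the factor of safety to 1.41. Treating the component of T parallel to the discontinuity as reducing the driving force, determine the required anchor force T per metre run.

T = 74 kN/m

Resolving forces along and normal to the sliding plane, with the horizontal anchor force T adding T·sinα to the effective normal force and T·cosα acting up the plane against the driving force:
FS = [cL + (W cosα − U − V sinα + T sinα) tanφ_j] / [W sinα + V cosα − T cosα]
Without the anchor: N' = 382.0 kN/m, driving T_d = 482.0 kN/m, resisting R = 26·10.2 + 382.0·tan38.3° = 566.9 kN/m, FS = 1.18.
Setting FS = 1.41 and solving for T:
1.41·(482.0 − T cos48.8°) = 566.9 + T sin48.8°·tan38.3°
T·(sin48.8°·tan38.3° + 1.41·cos48.8°) = 1.41·482.0 − 566.9
T·(0.7524·0.7898 + 1.41·0.6587) = 679.6 − 566.9 = 112.8
T·1.5230 = 112.8
T = 74.0 kN/m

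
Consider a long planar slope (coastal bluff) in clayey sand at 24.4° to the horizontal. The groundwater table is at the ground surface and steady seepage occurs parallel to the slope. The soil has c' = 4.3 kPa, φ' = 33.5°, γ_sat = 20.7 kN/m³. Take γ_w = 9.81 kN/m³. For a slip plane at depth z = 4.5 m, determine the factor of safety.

With seepage parallel to the slope and the water table at the surface, the effective normal stress on the slip plane uses the buoyant unit weight γ' = γ_sat − γ_w while the driving shear stress uses γ_sat:
FS = [c' + γ' z cos²β tanφ'] / [γ_sat z sinβ cosβ]
γ' = 20.7 − 9.81 = 10.89 kN/m³
Numerator = 4.3 + 10.89·4.5·cos²24.4°·tan33.5° = 4.3 + 10.89·4.5·0.8293·0.6619 = 31.200 kPa
Denominator = 20.7·4.5·sin24.4°·cos24.4° = 20.7·4.5·0.4131·0.9107 = 35.044 kPa
FS = 31.200 / 35.044 = 0.890

FS = 0.89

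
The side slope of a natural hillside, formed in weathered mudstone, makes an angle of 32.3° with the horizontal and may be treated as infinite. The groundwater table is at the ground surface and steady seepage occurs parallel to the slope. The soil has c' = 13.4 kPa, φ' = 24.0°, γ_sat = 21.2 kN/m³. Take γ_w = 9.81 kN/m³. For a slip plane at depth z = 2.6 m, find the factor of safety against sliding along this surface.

FS = 0.92

With seepage parallel to the slope and the water table at the surface, the effective normal stress on the slip plane uses the buoyant unit weight γ' = γ_sat − γ_w while the driving shear stress uses γ_sat:
FS = [c' + γ' z cos²β tanφ'] / [γ_sat z sinβ cosβ]
γ' = 21.2 − 9.81 = 11.39 kN/m³
Numerator = 13.4 + 11.39·2.6·cos²32.3°·tan24.0° = 13.4 + 11.39·2.6·0.7145·0.4452 = 22.820 kPa
Denominator = 21.2·2.6·sin32.3°·cos32.3° = 21.2·2.6·0.5344·0.8453 = 24.896 kPa
FS = 22.820 / 24.896 = 0.917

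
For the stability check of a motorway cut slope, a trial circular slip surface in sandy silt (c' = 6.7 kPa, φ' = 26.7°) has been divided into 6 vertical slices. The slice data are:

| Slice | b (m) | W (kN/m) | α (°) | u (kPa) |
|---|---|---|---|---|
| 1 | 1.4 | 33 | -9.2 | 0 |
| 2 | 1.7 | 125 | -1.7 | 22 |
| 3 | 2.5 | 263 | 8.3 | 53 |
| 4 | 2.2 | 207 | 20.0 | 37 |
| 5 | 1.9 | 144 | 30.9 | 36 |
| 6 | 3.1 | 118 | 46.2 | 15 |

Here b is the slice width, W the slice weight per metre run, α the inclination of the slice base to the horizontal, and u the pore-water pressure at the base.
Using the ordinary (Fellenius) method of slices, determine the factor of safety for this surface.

Ordinary method of slices: FS = Σ[c'·Δl_i + (W_i cosα_i − u_i·Δl_i)·tanφ'] / Σ W_i sinα_i, with Δl_i = b_i / cosα_i.
Slice 1: Δl = 1.4/cos(-9.2°) = 1.418 m; N'_1 = 33·cos(-9.2°) − 0·1.418 = 32.6; c'Δl = 9.50; W sinα = -5.3
Slice 2: Δl = 1.7/cos(-1.7°) = 1.701 m; N'_2 = 125·cos(-1.7°) − 22·1.701 = 87.5; c'Δl = 11.40; W sinα = -3.7
Slice 3: Δl = 2.5/cos8.3° = 2.526 m; N'_3 = 263·cos8.3° − 53·2.526 = 126.3; c'Δl = 16.93; W sinα = 38.0
Slice 4: Δl = 2.2/cos20.0° = 2.341 m; N'_4 = 207·cos20.0° − 37·2.341 = 107.9; c'Δl = 15.69; W sinα = 70.8
Slice 5: Δl = 1.9/cos30.9° = 2.214 m; N'_5 = 144·cos30.9° − 36·2.214 = 43.8; c'Δl = 14.84; W sinα = 73.9
Slice 6: Δl = 3.1/cos46.2° = 4.479 m; N'_6 = 118·cos46.2° − 15·4.479 = 14.5; c'Δl = 30.01; W sinα = 85.2
Σc'Δl = 98.4 kN/m; ΣN' = 412.7 kN/m; ΣW sinα = 258.9 kN/m
Resisting = 98.4 + 412.7·tan26.7° = 98.4 + 207.6 = 305.9 kN/m
FS = 305.9 / 258.9 = 1.182

FS = 1.18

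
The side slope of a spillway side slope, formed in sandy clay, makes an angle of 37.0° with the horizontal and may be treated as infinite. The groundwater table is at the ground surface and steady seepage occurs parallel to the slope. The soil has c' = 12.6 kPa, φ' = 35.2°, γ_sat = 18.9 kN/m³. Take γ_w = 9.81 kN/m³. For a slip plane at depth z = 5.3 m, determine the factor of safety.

FS = 0.71

With seepage parallel to the slope and the water table at the surface, the effective normal stress on the slip plane uses the buoyant unit weight γ' = γ_sat − γ_w while the driving shear stress uses γ_sat:
FS = [c' + γ' z cos²β tanφ'] / [γ_sat z sinβ cosβ]
γ' = 18.9 − 9.81 = 9.09 kN/m³
Numerator = 12.6 + 9.09·5.3·cos²37.0°·tan35.2° = 12.6 + 9.09·5.3·0.6378·0.7054 = 34.276 kPa
Denominator = 18.9·5.3·sin37.0°·cos37.0° = 18.9·5.3·0.6018·0.7986 = 48.145 kPa
FS = 34.276 / 48.145 = 0.712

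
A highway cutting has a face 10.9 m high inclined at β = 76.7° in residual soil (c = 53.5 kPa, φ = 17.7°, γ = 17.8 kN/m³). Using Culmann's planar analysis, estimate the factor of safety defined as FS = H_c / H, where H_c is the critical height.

H_c = (4c/γ) · sinβ cosφ / [1 − cos(β − φ)]
    = (4·53.5/17.8) · sin76.7°·cos17.7° / [1 − cos59.0°]
    = 12.022 · 0.9271 / 0.4850 = 22.98 m
FS = H_c / H = 22.98 / 10.9 = 2.109

FS = 2.11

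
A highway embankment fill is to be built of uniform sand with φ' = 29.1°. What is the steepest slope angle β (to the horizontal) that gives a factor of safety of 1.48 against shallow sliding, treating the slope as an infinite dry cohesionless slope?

β = 20.6°

For an infinite dry cohesionless slope FS = tanφ'/tanβ, so tanβ = tanφ' / FS.
tanβ = tan29.1° / 1.48 = 0.5566 / 1.48 = 0.3761
β = arctan(0.3761) = 20.61°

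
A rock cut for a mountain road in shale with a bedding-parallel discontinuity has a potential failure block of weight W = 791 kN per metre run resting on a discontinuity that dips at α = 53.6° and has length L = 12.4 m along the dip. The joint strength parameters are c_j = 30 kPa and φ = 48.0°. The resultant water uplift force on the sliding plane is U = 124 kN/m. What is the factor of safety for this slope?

Resolving the block weight along and normal to the plane and applying the Mohr–Coulomb strength on the joint:
N' = W cosα − U = 791·cos53.6° − 124 = 345.4 kN/m
Driving force T = W sinα = 791·sin53.6° = 636.7 kN/m
Resisting force R = c_j·L + N'·tanφ = 30·12.4 + 345.4·tan48.0° = 372.0 + 383.6 = 755.6 kN/m
FS = R / T = 755.6 / 636.7 = 1.187

FS = 1.19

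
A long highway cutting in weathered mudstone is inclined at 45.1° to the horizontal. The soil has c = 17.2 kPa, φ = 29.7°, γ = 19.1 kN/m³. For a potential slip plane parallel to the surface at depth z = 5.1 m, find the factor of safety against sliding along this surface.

For an infinite slope with a slip plane parallel to the surface (no pore pressure): FS = [c + γz cos²β tanφ] / [γz sinβ cosβ].
γz = 19.1·5.1 = 97.41 kN/m²
Numerator = 17.2 + 97.41·cos²45.1°·tan29.7° = 17.2 + 97.41·0.4983·0.5704 = 44.884 kPa
Denominator = 97.41·sin45.1°·cos45.1° = 97.41·0.7083·0.7059 = 48.705 kPa
FS = 44.884 / 48.705 = 0.922

FS = 0.92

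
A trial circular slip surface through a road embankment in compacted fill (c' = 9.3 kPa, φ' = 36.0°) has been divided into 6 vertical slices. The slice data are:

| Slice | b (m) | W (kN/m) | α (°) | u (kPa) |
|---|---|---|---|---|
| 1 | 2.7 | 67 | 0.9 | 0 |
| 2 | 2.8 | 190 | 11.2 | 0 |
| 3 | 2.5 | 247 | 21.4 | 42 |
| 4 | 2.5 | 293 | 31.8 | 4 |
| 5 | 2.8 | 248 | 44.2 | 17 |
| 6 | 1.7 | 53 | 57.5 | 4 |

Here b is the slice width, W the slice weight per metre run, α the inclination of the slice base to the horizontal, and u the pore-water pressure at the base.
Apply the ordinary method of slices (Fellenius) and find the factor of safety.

FS = 1.41

Ordinary method of slices: FS = Σ[c'·Δl_i + (W_i cosα_i − u_i·Δl_i)·tanφ'] / Σ W_i sinα_i, with Δl_i = b_i / cosα_i.
Slice 1: Δl = 2.7/cos0.9° = 2.700 m; N'_1 = 67·cos0.9° − 0·2.700 = 67.0; c'Δl = 25.11; W sinα = 1.1
Slice 2: Δl = 2.8/cos11.2° = 2.854 m; N'_2 = 190·cos11.2° − 0·2.854 = 186.4; c'Δl = 26.55; W sinα = 36.9
Slice 3: Δl = 2.5/cos21.4° = 2.685 m; N'_3 = 247·cos21.4° − 42·2.685 = 117.2; c'Δl = 24.97; W sinα = 90.1
Slice 4: Δl = 2.5/cos31.8° = 2.942 m; N'_4 = 293·cos31.8° − 4·2.942 = 237.3; c'Δl = 27.36; W sinα = 154.4
Slice 5: Δl = 2.8/cos44.2° = 3.906 m; N'_5 = 248·cos44.2° − 17·3.906 = 111.4; c'Δl = 36.32; W sinα = 172.9
Slice 6: Δl = 1.7/cos57.5° = 3.164 m; N'_6 = 53·cos57.5° − 4·3.164 = 15.8; c'Δl = 29.42; W sinα = 44.7
Σc'Δl = 169.7 kN/m; ΣN' = 735.0 kN/m; ΣW sinα = 500.1 kN/m
Resisting = 169.7 + 735.0·tan36.0° = 169.7 + 534.0 = 703.8 kN/m
FS = 703.8 / 500.1 = 1.407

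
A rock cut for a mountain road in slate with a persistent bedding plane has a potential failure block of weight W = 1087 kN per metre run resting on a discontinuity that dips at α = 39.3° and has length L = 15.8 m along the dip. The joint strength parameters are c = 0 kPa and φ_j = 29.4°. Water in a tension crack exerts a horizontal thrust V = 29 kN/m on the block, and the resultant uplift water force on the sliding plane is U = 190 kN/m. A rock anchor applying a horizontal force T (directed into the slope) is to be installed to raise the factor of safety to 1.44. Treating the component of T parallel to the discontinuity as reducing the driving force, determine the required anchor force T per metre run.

T = 453 kN/m

Resolving forces along and normal to the sliding plane, with the horizontal anchor force T adding T·sinα to the effective normal force and T·cosα acting up the plane against the driving force:
FS = [cL + (W cosα − U − V sinα + T sinα) tanφ_j] / [W sinα + V cosα − T cosα]
Without the anchor: N' = 632.8 kN/m, driving T_d = 710.9 kN/m, resisting R = 0·15.8 + 632.8·tan29.4° = 356.6 kN/m, FS = 0.50.
Setting FS = 1.44 and solving for T:
1.44·(710.9 − T cos39.3°) = 356.6 + T sin39.3°·tan29.4°
T·(sin39.3°·tan29.4° + 1.44·cos39.3°) = 1.44·710.9 − 356.6
T·(0.6334·0.5635 + 1.44·0.7738) = 1023.7 − 356.6 = 667.2
T·1.4712 = 667.2
T = 453.5 kN/m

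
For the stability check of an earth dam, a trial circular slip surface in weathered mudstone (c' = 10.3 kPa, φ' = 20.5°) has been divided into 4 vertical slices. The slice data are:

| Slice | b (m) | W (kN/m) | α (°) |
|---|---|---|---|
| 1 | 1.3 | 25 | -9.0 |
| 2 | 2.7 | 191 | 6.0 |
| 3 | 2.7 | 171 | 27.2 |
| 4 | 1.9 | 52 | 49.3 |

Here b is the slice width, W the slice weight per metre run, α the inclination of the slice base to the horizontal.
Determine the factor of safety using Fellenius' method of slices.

Ordinary method of slices: FS = Σ[c'·Δl_i + (W_i cosα_i)·tanφ'] / Σ W_i sinα_i, with Δl_i = b_i / cosα_i.
Slice 1: Δl = 1.3/cos(-9.0°) = 1.316 m; N'_1 = 25·cos(-9.0°) = 24.7; c'Δl = 13.56; W sinα = -3.9
Slice 2: Δl = 2.7/cos6.0° = 2.715 m; N'_2 = 191·cos6.0° = 190.0; c'Δl = 27.96; W sinα = 20.0
Slice 3: Δl = 2.7/cos27.2° = 3.036 m; N'_3 = 171·cos27.2° = 152.1; c'Δl = 31.27; W sinα = 78.2
Slice 4: Δl = 1.9/cos49.3° = 2.914 m; N'_4 = 52·cos49.3° = 33.9; c'Δl = 30.01; W sinα = 39.4
Σc'Δl = 102.8 kN/m; ΣN' = 400.6 kN/m; ΣW sinα = 133.6 kN/m
Resisting = 102.8 + 400.6·tan20.5° = 102.8 + 149.8 = 252.6 kN/m
FS = 252.6 / 133.6 = 1.890

FS = 1.89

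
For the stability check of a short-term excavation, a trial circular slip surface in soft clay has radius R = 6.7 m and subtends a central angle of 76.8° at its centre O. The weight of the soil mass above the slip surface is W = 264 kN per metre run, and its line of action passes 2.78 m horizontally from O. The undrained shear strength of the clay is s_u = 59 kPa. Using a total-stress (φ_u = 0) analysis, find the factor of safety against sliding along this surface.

FS = 4.84

Taking moments about the centre O, the resisting moment is provided by the undrained shear strength acting along the arc:
Arc length L_a = R·θ = 6.7·(76.8°·π/180) = 6.7·1.3404 = 8.98 m
M_R = s_u·L_a·R = 59·8.98·6.7 = 3550.1 kN·m/m
M_D = W·d = 264·2.78 = 733.9 kN·m/m
FS = M_R / M_D = 3550.1 / 733.9 = 4.837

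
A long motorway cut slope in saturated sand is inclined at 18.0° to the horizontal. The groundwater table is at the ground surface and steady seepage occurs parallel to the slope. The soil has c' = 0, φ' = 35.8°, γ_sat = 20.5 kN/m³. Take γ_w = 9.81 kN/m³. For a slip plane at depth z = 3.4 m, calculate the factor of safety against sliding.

FS = 1.16

With seepage parallel to the slope and the water table at the surface, the effective normal stress on the slip plane uses the buoyant unit weight γ' = γ_sat − γ_w while the driving shear stress uses γ_sat:
FS = [c' + γ' z cos²β tanφ'] / [γ_sat z sinβ cosβ]
(For c' = 0 this reduces to FS = (γ'/γ_sat)·tanφ'/tanβ.)
γ' = 20.5 − 9.81 = 10.69 kN/m³
Numerator = 0.0 + 10.69·3.4·cos²18.0°·tan35.8° = 0.0 + 10.69·3.4·0.9045·0.7212 = 23.710 kPa
Denominator = 20.5·3.4·sin18.0°·cos18.0° = 20.5·3.4·0.3090·0.9511 = 20.484 kPa
FS = 23.710 / 20.484 = 1.157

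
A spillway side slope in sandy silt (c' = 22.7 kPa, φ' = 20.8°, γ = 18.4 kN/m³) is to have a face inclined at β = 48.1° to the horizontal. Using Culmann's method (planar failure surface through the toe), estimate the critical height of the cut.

H_c = 30.83 m

Culmann's analysis gives the critical failure plane at α_cr = (β + φ')/2 = (48.1 + 20.8)/2 = 34.5°, and the critical height
H_c = (4c'/γ) · sinβ cosφ' / [1 − cos(β − φ')]
    = (4·22.7/18.4) · sin48.1°·cos20.8° / [1 − cos(27.3°)]
    = 4.935 · 0.7443·0.9348 / [1 − 0.8886]
    = 4.935 · 0.6958 / 0.1114
    = 30.83 m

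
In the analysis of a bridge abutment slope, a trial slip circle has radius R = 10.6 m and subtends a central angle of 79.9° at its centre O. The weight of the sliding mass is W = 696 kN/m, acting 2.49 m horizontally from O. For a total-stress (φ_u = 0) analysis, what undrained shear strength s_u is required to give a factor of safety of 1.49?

s_u = 16.5 kPa

FS = s_u·L_a·R / (W·d), so s_u = FS·W·d / (L_a·R).
Arc length L_a = R·θ = 10.6·(79.9°·π/180) = 10.6·1.3945 = 14.78 m
s_u = 1.49·696·2.49 / (14.78·10.6) = 2582.2 / 156.69 = 16.48 kPa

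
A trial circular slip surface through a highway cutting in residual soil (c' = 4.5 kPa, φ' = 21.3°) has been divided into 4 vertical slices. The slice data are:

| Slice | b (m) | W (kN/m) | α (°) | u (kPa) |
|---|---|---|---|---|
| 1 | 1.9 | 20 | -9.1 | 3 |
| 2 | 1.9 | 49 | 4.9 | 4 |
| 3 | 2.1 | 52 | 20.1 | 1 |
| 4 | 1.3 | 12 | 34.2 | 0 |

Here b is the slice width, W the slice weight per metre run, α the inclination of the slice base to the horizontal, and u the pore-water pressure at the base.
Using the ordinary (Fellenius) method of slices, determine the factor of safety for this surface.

FS = 3.04

Ordinary method of slices: FS = Σ[c'·Δl_i + (W_i cosα_i − u_i·Δl_i)·tanφ'] / Σ W_i sinα_i, with Δl_i = b_i / cosα_i.
Slice 1: Δl = 1.9/cos(-9.1°) = 1.924 m; N'_1 = 20·cos(-9.1°) − 3·1.924 = 14.0; c'Δl = 8.66; W sinα = -3.2
Slice 2: Δl = 1.9/cos4.9° = 1.907 m; N'_2 = 49·cos4.9° − 4·1.907 = 41.2; c'Δl = 8.58; W sinα = 4.2
Slice 3: Δl = 2.1/cos20.1° = 2.236 m; N'_3 = 52·cos20.1° − 1·2.236 = 46.6; c'Δl = 10.06; W sinα = 17.9
Slice 4: Δl = 1.3/cos34.2° = 1.572 m; N'_4 = 12·cos34.2° − 0·1.572 = 9.9; c'Δl = 7.07; W sinα = 6.7
Σc'Δl = 34.4 kN/m; ΣN' = 111.7 kN/m; ΣW sinα = 25.6 kN/m
Resisting = 34.4 + 111.7·tan21.3° = 34.4 + 43.5 = 77.9 kN/m
FS = 77.9 / 25.6 = 3.039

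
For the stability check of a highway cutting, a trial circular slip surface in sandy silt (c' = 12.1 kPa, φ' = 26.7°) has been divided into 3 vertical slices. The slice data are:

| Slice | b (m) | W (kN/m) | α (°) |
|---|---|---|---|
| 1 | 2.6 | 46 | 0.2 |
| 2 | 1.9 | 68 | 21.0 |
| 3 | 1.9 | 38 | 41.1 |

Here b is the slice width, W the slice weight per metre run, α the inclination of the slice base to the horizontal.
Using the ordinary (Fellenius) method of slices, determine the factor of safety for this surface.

FS = 3.15

Ordinary method of slices: FS = Σ[c'·Δl_i + (W_i cosα_i)·tanφ'] / Σ W_i sinα_i, with Δl_i = b_i / cosα_i.
Slice 1: Δl = 2.6/cos0.2° = 2.600 m; N'_1 = 46·cos0.2° = 46.0; c'Δl = 31.46; W sinα = 0.2
Slice 2: Δl = 1.9/cos21.0° = 2.035 m; N'_2 = 68·cos21.0° = 63.5; c'Δl = 24.63; W sinα = 24.4
Slice 3: Δl = 1.9/cos41.1° = 2.521 m; N'_3 = 38·cos41.1° = 28.6; c'Δl = 30.51; W sinα = 25.0
Σc'Δl = 86.6 kN/m; ΣN' = 138.1 kN/m; ΣW sinα = 49.5 kN/m
Resisting = 86.6 + 138.1·tan26.7° = 86.6 + 69.5 = 156.1 kN/m
FS = 156.1 / 49.5 = 3.152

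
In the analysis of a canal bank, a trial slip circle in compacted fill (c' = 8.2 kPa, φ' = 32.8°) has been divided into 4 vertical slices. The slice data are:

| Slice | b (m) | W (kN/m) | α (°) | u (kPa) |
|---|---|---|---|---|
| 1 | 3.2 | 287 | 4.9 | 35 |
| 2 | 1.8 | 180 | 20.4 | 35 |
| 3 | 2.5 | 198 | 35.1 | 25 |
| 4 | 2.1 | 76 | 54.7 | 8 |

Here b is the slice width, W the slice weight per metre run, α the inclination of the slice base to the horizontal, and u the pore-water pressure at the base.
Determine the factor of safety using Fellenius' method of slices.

FS = 1.29

Ordinary method of slices: FS = Σ[c'·Δl_i + (W_i cosα_i − u_i·Δl_i)·tanφ'] / Σ W_i sinα_i, with Δl_i = b_i / cosα_i.
Slice 1: Δl = 3.2/cos4.9° = 3.212 m; N'_1 = 287·cos4.9° − 35·3.212 = 173.5; c'Δl = 26.34; W sinα = 24.5
Slice 2: Δl = 1.8/cos20.4° = 1.920 m; N'_2 = 180·cos20.4° − 35·1.920 = 101.5; c'Δl = 15.75; W sinα = 62.7
Slice 3: Δl = 2.5/cos35.1° = 3.056 m; N'_3 = 198·cos35.1° − 25·3.056 = 85.6; c'Δl = 25.06; W sinα = 113.9
Slice 4: Δl = 2.1/cos54.7° = 3.634 m; N'_4 = 76·cos54.7° − 8·3.634 = 14.8; c'Δl = 29.80; W sinα = 62.0
Σc'Δl = 96.9 kN/m; ΣN' = 375.5 kN/m; ΣW sinα = 263.1 kN/m
Resisting = 96.9 + 375.5·tan32.8° = 96.9 + 242.0 = 338.9 kN/m
FS = 338.9 / 263.1 = 1.288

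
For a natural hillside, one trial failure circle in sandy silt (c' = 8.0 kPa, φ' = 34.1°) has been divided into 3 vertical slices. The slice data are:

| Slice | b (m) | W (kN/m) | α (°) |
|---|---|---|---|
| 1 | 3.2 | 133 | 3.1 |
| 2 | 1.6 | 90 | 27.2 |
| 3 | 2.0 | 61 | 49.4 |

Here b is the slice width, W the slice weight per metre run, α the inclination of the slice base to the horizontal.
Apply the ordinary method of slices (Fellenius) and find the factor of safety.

FS = 2.49

Ordinary method of slices: FS = Σ[c'·Δl_i + (W_i cosα_i)·tanφ'] / Σ W_i sinα_i, with Δl_i = b_i / cosα_i.
Slice 1: Δl = 3.2/cos3.1° = 3.205 m; N'_1 = 133·cos3.1° = 132.8; c'Δl = 25.64; W sinα = 7.2
Slice 2: Δl = 1.6/cos27.2° = 1.799 m; N'_2 = 90·cos27.2° = 80.0; c'Δl = 14.39; W sinα = 41.1
Slice 3: Δl = 2.0/cos49.4° = 3.073 m; N'_3 = 61·cos49.4° = 39.7; c'Δl = 24.59; W sinα = 46.3
Σc'Δl = 64.6 kN/m; ΣN' = 252.6 kN/m; ΣW sinα = 94.6 kN/m
Resisting = 64.6 + 252.6·tan34.1° = 64.6 + 171.0 = 235.6 kN/m
FS = 235.6 / 94.6 = 2.489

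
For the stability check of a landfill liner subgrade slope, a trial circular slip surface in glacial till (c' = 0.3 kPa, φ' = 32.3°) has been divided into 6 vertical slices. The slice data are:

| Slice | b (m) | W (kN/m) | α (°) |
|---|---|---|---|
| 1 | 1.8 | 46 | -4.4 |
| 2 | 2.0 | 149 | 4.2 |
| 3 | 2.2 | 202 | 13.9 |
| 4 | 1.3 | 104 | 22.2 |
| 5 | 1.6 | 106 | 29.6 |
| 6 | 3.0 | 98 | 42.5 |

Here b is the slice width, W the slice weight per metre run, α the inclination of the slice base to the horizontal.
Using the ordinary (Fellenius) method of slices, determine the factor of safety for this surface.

Ordinary method of slices: FS = Σ[c'·Δl_i + (W_i cosα_i)·tanφ'] / Σ W_i sinα_i, with Δl_i = b_i / cosα_i.
Slice 1: Δl = 1.8/cos(-4.4°) = 1.805 m; N'_1 = 46·cos(-4.4°) = 45.9; c'Δl = 0.54; W sinα = -3.5
Slice 2: Δl = 2.0/cos4.2° = 2.005 m; N'_2 = 149·cos4.2° = 148.6; c'Δl = 0.60; W sinα = 10.9
Slice 3: Δl = 2.2/cos13.9° = 2.266 m; N'_3 = 202·cos13.9° = 196.1; c'Δl = 0.68; W sinα = 48.5
Slice 4: Δl = 1.3/cos22.2° = 1.404 m; N'_4 = 104·cos22.2° = 96.3; c'Δl = 0.42; W sinα = 39.3
Slice 5: Δl = 1.6/cos29.6° = 1.840 m; N'_5 = 106·cos29.6° = 92.2; c'Δl = 0.55; W sinα = 52.4
Slice 6: Δl = 3.0/cos42.5° = 4.069 m; N'_6 = 98·cos42.5° = 72.3; c'Δl = 1.22; W sinα = 66.2
Σc'Δl = 4.0 kN/m; ΣN' = 651.3 kN/m; ΣW sinα = 213.8 kN/m
Resisting = 4.0 + 651.3·tan32.3° = 4.0 + 411.7 = 415.7 kN/m
FS = 415.7 / 213.8 = 1.945

FS = 1.94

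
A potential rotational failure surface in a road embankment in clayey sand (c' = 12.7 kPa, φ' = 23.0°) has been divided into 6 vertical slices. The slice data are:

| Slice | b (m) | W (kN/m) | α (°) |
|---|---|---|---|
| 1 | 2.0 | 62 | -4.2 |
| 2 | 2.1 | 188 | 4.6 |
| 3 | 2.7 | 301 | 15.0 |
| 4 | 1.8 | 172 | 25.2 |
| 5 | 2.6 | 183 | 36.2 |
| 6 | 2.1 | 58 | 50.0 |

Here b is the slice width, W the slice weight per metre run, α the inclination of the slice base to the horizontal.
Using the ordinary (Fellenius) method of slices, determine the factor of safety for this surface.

Ordinary method of slices: FS = Σ[c'·Δl_i + (W_i cosα_i)·tanφ'] / Σ W_i sinα_i, with Δl_i = b_i / cosα_i.
Slice 1: Δl = 2.0/cos(-4.2°) = 2.005 m; N'_1 = 62·cos(-4.2°) = 61.8; c'Δl = 25.47; W sinα = -4.5
Slice 2: Δl = 2.1/cos4.6° = 2.107 m; N'_2 = 188·cos4.6° = 187.4; c'Δl = 26.76; W sinα = 15.1
Slice 3: Δl = 2.7/cos15.0° = 2.795 m; N'_3 = 301·cos15.0° = 290.7; c'Δl = 35.50; W sinα = 77.9
Slice 4: Δl = 1.8/cos25.2° = 1.989 m; N'_4 = 172·cos25.2° = 155.6; c'Δl = 25.26; W sinα = 73.2
Slice 5: Δl = 2.6/cos36.2° = 3.222 m; N'_5 = 183·cos36.2° = 147.7; c'Δl = 40.92; W sinα = 108.1
Slice 6: Δl = 2.1/cos50.0° = 3.267 m; N'_6 = 58·cos50.0° = 37.3; c'Δl = 41.49; W sinα = 44.4
Σc'Δl = 195.4 kN/m; ΣN' = 880.6 kN/m; ΣW sinα = 314.2 kN/m
Resisting = 195.4 + 880.6·tan23.0° = 195.4 + 373.8 = 569.2 kN/m
FS = 569.2 / 314.2 = 1.812

FS = 1.81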